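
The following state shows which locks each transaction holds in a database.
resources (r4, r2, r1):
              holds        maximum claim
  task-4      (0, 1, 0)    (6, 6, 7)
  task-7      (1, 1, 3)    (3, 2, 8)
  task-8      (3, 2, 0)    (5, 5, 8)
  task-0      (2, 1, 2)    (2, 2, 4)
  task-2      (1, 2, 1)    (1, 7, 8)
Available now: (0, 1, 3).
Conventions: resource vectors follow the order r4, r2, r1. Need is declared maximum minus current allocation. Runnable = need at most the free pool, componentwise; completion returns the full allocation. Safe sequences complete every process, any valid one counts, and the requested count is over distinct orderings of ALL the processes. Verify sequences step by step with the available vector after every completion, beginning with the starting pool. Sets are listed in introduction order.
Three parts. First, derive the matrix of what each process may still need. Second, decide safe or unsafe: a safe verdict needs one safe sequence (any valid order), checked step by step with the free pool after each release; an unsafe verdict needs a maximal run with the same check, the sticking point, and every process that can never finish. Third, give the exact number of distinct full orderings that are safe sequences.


(1) Need matrix, components ordered r4, r2, r1:
  task-4: (6, 5, 7)
  task-7: (2, 1, 5)
  task-8: (2, 3, 8)
  task-0: (0, 1, 2)
  task-2: (0, 5, 7)
(2) The state is SAFE; one workable sequence: task-0, task-7, task-8, task-2, task-4.
Key observation: at task-0 the run first touches a limit — (0, 1, 2) against (0, 1, 3), exact on a resource it actually requests.
Walking it through:
  pool = (0, 1, 3)
  run task-0 (needs (0, 1, 2), free (0, 1, 3)); after release of (2, 1, 2) the pool is (2, 2, 5)
  run task-7 (needs (2, 1, 5), free (2, 2, 5)); after release of (1, 1, 3) the pool is (3, 3, 8)
  run task-8 (needs (2, 3, 8), free (3, 3, 8)); after release of (3, 2, 0) the pool is (6, 5, 8)
  run task-2 (needs (0, 5, 7), free (6, 5, 8)); after release of (1, 2, 1) the pool is (7, 7, 9)
  run task-4 (needs (6, 5, 7), free (7, 7, 9)); after release of (0, 1, 0) the pool is (7, 8, 9)
(3) The exact count: 2 of the possible complete orderings are safe sequences.


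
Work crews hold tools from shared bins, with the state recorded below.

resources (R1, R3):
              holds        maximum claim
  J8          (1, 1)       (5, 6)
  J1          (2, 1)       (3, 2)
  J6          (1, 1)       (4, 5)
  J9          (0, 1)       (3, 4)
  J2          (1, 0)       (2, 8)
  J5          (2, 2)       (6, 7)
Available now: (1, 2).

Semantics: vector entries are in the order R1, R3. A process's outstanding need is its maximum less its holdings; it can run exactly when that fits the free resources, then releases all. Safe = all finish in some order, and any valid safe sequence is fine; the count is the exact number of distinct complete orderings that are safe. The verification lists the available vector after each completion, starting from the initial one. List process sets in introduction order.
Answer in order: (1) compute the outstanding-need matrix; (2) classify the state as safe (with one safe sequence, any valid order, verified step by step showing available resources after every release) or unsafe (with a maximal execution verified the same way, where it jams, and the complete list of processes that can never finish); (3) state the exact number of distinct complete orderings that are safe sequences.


(1) Remaining need (order R1, R3):
  J8: (4, 5)
  J1: (1, 1)
  J6: (3, 4)
  J9: (3, 3)
  J2: (1, 8)
  J5: (4, 5)
(2) SAFE. One safe sequence: J1, J9, J6, J8, J5, J2.
Key observation: reading the order forward, J1 is the first process whose need (1, 1) meets the free pool (1, 2) exactly on a resource it requests.
Walking it through:
  pool = (1, 2)
  J1: need (1, 1) fits (1, 2); releases (2, 1), pool now (3, 3)
  J9: need (3, 3) fits (3, 3); releases (0, 1), pool now (3, 4)
  J6: need (3, 4) fits (3, 4); releases (1, 1), pool now (4, 5)
  J8: need (4, 5) fits (4, 5); releases (1, 1), pool now (5, 6)
  J5: need (4, 5) fits (5, 6); releases (2, 2), pool now (7, 8)
  J2: need (1, 8) fits (7, 8); releases (1, 0), pool now (8, 8)
(3) Precisely 2 of the possible complete orderings are safe sequences.


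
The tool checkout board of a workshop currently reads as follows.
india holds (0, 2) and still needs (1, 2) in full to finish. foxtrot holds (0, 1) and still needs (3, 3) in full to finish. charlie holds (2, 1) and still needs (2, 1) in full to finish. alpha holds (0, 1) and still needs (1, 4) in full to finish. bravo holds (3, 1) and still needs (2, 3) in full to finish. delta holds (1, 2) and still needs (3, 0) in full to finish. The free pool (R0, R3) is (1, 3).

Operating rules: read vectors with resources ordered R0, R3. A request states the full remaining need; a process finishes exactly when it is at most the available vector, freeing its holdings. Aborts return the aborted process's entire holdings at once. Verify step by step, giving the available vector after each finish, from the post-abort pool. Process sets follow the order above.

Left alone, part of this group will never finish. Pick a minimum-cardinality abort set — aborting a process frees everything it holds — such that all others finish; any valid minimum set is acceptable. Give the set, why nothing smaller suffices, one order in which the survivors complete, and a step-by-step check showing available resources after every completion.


Abort delta.
Key observation: charlie had no path to completion before; after the abort of delta ((1, 2) returned), step 2 is where it fits.
Minimality: the empty abort set fails — the state is deadlocked as it stands.
One survivor order: alpha, charlie, india, foxtrot, bravo. Walking it through (post-abort pool first):
  pool = (2, 5)
  alpha needs (1, 4) <= (2, 5) -> finishes; pool += (0, 1) = (2, 6)
  charlie needs (2, 1) <= (2, 6) -> finishes; pool += (2, 1) = (4, 7)
  india needs (1, 2) <= (4, 7) -> finishes; pool += (0, 2) = (4, 9)
  foxtrot needs (3, 3) <= (4, 9) -> finishes; pool += (0, 1) = (4, 10)
  bravo needs (2, 3) <= (4, 10) -> finishes; pool += (3, 1) = (7, 11)


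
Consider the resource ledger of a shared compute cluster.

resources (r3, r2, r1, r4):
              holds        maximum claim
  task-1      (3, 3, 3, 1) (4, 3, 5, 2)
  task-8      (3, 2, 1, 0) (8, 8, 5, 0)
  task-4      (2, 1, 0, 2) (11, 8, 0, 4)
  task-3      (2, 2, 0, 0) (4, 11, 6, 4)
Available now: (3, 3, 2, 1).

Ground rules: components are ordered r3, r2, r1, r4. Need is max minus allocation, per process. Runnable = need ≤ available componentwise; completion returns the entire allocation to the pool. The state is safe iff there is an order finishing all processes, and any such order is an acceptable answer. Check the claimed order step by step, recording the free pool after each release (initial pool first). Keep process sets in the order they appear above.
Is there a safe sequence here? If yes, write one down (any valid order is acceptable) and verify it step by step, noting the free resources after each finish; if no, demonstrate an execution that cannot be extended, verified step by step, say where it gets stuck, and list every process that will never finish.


The state is SAFE; one workable sequence: task-1, task-8, task-4, task-3.
Key observation: task-1 marks the first exact bind of the order: its need (1, 0, 2, 1) fits the free (3, 3, 2, 1) with zero slack on a requested resource.
Step-by-step check:
  pool = (3, 3, 2, 1)
  task-1: need (1, 0, 2, 1) fits (3, 3, 2, 1); releases (3, 3, 3, 1), pool now (6, 6, 5, 2)
  task-8: need (5, 6, 4, 0) fits (6, 6, 5, 2); releases (3, 2, 1, 0), pool now (9, 8, 6, 2)
  task-4: need (9, 7, 0, 2) fits (9, 8, 6, 2); releases (2, 1, 0, 2), pool now (11, 9, 6, 4)
  task-3: need (2, 9, 6, 4) fits (11, 9, 6, 4); releases (2, 2, 0, 0), pool now (13, 11, 6, 4)


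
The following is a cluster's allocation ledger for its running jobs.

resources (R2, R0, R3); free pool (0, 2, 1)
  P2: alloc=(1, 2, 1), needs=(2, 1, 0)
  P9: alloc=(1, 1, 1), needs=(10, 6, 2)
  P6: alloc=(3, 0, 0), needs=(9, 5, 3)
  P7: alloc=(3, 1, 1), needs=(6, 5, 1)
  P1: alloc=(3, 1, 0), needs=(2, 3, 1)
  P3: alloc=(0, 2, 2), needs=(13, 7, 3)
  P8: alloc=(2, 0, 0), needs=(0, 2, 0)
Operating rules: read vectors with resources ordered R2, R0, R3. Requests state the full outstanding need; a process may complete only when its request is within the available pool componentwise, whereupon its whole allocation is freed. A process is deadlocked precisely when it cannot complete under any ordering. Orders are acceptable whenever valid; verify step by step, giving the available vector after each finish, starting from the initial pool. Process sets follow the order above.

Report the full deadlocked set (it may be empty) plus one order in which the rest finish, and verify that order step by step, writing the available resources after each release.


Nothing here is deadlocked.
Key observation: P8 fits the free pool immediately, and its release cascades until everyone finishes.
A valid finishing order for the others: P8, P2, P1, P7, P6, P9, P3. Walking it through:
  pool = (0, 2, 1)
  P8 needs (0, 2, 0) <= (0, 2, 1) -> finishes; pool += (2, 0, 0) = (2, 2, 1)
  P2 needs (2, 1, 0) <= (2, 2, 1) -> finishes; pool += (1, 2, 1) = (3, 4, 2)
  P1 needs (2, 3, 1) <= (3, 4, 2) -> finishes; pool += (3, 1, 0) = (6, 5, 2)
  P7 needs (6, 5, 1) <= (6, 5, 2) -> finishes; pool += (3, 1, 1) = (9, 6, 3)
  P6 needs (9, 5, 3) <= (9, 6, 3) -> finishes; pool += (3, 0, 0) = (12, 6, 3)
  P9 needs (10, 6, 2) <= (12, 6, 3) -> finishes; pool += (1, 1, 1) = (13, 7, 4)
  P3 needs (13, 7, 3) <= (13, 7, 4) -> finishes; pool += (0, 2, 2) = (13, 9, 6)


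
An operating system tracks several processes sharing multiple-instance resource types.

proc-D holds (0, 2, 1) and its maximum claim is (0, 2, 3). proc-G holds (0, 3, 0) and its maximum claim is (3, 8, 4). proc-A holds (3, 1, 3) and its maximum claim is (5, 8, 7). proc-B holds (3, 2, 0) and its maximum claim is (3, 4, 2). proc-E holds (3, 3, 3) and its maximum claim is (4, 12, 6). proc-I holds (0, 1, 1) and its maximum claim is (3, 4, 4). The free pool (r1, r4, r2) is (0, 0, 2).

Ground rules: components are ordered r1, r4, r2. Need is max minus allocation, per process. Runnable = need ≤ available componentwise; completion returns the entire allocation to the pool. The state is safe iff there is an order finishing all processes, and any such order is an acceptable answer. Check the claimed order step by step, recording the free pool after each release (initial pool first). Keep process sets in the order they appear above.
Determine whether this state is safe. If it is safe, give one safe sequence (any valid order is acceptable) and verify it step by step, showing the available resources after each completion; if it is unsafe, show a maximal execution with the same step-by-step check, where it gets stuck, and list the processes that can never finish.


SAFE. One safe sequence: proc-D, proc-B, proc-I, proc-G, proc-A, proc-E.
Key observation: proc-D marks the first exact bind of the order: its need (0, 0, 2) fits the free (0, 0, 2) with zero slack on a requested resource.
Verifying each step:
  pool = (0, 0, 2)
  run proc-D (needs (0, 0, 2), free (0, 0, 2)); after release of (0, 2, 1) the pool is (0, 2, 3)
  run proc-B (needs (0, 2, 2), free (0, 2, 3)); after release of (3, 2, 0) the pool is (3, 4, 3)
  run proc-I (needs (3, 3, 3), free (3, 4, 3)); after release of (0, 1, 1) the pool is (3, 5, 4)
  run proc-G (needs (3, 5, 4), free (3, 5, 4)); after release of (0, 3, 0) the pool is (3, 8, 4)
  run proc-A (needs (2, 7, 4), free (3, 8, 4)); after release of (3, 1, 3) the pool is (6, 9, 7)
  run proc-E (needs (1, 9, 3), free (6, 9, 7)); after release of (3, 3, 3) the pool is (9, 12, 10)


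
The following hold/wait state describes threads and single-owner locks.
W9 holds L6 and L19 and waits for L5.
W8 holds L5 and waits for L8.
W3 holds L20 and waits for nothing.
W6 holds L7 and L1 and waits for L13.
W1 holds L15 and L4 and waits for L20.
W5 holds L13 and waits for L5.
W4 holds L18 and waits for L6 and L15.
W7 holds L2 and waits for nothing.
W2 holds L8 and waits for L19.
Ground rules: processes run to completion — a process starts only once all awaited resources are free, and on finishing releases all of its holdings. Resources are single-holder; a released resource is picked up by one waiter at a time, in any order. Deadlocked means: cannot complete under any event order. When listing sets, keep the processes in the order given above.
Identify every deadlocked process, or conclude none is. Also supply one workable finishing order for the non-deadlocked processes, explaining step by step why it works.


The deadlocked set is W9, W8, W6, W5, W4 and W2.
Key observation: the cycle W9 -> W8 -> W2 -> W9 can never break — each member waits on the next; W6, W5 and W4 wait into the deadlock from upstream.
The rest can finish in the order W7, W3, W1.
Verifying each step:
  W7: no waits; runs immediately, freeing L2
  W3: no waits; runs immediately, freeing L20
  W1 waits on L20 — all released -> runs and releases L15 and L4


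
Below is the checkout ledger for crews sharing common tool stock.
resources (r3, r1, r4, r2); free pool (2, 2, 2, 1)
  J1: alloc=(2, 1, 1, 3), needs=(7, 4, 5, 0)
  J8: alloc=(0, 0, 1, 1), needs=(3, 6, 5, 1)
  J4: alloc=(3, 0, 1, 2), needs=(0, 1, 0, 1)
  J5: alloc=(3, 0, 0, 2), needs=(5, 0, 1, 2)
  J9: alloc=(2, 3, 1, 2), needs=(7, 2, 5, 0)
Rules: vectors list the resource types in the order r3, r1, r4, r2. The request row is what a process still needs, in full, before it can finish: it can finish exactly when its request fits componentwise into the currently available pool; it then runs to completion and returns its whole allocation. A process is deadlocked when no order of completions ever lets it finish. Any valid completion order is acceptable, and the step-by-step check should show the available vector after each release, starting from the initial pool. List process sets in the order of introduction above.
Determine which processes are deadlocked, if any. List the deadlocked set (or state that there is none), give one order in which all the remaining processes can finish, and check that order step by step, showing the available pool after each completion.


Deadlocked: J1, J8 and J9.
Key observation: even finishing J4, J5 leaves just (8, 2, 3, 5) free — too little r4 for any of the remaining processes.
One completion order for the rest: J4, J5. Check, step by step:
  pool = (2, 2, 2, 1)
  run J4 (needs (0, 1, 0, 1), free (2, 2, 2, 1)); after release of (3, 0, 1, 2) the pool is (5, 2, 3, 3)
  run J5 (needs (5, 0, 1, 2), free (5, 2, 3, 3)); after release of (3, 0, 0, 2) the pool is (8, 2, 3, 5)
The stuck group stays short no matter what:
  blocked: J1 wants (7, 4, 5, 0), pool (8, 2, 3, 5) — not enough r1 and r4
  blocked: J8 wants (3, 6, 5, 1), pool (8, 2, 3, 5) — not enough r1 and r4
  blocked: J9 wants (7, 2, 5, 0), pool (8, 2, 3, 5) — not enough r4


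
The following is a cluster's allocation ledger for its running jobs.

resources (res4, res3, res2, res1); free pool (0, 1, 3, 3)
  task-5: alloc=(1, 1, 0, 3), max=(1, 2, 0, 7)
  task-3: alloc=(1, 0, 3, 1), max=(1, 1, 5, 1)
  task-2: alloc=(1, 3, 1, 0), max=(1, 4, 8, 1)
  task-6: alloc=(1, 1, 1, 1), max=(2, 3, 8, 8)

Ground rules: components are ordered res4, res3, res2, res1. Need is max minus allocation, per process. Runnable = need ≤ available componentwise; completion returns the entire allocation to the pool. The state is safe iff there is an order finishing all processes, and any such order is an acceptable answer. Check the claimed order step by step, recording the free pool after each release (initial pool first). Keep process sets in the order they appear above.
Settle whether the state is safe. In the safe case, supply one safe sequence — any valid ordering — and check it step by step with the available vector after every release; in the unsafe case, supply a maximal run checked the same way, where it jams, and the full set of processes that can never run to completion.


UNSAFE.
Key observation: after task-3, task-5 complete, (2, 2, 6, 7) is the best the pool ever gets, yet each leftover process wants more res2.
A maximal execution: task-3, task-5 — then nothing else fits. Verifying each step:
  pool = (0, 1, 3, 3)
  task-3: need (0, 1, 2, 0) fits (0, 1, 3, 3); releases (1, 0, 3, 1), pool now (1, 1, 6, 4)
  task-5: need (0, 1, 0, 4) fits (1, 1, 6, 4); releases (1, 1, 0, 3), pool now (2, 2, 6, 7)
  task-2 cannot run: need (0, 1, 7, 1) vs free (2, 2, 6, 7) (insufficient res2)
  task-6 cannot run: need (1, 2, 7, 7) vs free (2, 2, 6, 7) (insufficient res2)
Never able to finish: task-2 and task-6.


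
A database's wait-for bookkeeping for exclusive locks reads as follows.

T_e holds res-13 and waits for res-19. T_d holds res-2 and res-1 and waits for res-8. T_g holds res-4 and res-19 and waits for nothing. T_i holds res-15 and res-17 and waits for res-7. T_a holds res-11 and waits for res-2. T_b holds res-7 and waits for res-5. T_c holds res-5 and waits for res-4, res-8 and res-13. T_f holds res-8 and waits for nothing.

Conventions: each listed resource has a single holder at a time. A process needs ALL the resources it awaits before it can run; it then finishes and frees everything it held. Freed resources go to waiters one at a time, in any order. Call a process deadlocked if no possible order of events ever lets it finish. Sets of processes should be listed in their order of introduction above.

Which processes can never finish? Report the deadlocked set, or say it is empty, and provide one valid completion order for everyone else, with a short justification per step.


The deadlocked set is empty.
Key observation: there is no circular wait here — follow any chain and it reaches a process that is free to run now.
A valid finishing order for the others: T_f, T_g, T_d, T_e, T_c, T_b, T_a, T_i.
Step-by-step check:
  run T_f (it waits on nothing); releases res-8
  run T_g (it waits on nothing); releases res-4 and res-19
  T_d: everything it awaited (res-8) is free; runs, freeing res-2 and res-1
  T_e: everything it awaited (res-19) is free; runs, freeing res-13
  T_c: everything it awaited (res-4, res-8 and res-13) is free; runs, freeing res-5
  T_b: everything it awaited (res-5) is free; runs, freeing res-7
  T_a: everything it awaited (res-2) is free; runs, freeing res-11
  T_i: everything it awaited (res-7) is free; runs, freeing res-15 and res-17


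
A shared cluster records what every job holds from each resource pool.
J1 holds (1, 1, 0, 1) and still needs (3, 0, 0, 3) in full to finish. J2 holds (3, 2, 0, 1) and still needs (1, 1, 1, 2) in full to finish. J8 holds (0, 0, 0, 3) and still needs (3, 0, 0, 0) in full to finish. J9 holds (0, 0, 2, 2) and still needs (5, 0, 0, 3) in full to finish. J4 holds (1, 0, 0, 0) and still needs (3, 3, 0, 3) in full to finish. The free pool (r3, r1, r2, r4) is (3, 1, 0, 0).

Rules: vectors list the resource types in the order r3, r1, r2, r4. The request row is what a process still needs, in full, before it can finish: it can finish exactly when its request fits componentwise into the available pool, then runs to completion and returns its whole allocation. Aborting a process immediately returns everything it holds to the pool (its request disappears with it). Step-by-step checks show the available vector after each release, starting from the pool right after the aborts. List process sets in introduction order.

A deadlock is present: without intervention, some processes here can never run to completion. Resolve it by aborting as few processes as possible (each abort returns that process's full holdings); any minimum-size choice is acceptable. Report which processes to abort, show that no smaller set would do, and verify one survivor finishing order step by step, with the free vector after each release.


The answer: abort J2.
Key observation: the deadlocked J4 becomes finishable only because J2 released (3, 2, 0, 1); it completes at step 3 below.
No smaller set exists: with zero aborts the deadlock remains.
Survivors finish in the order: J8, J1, J4, J9. Walking it through (pool after the aborts first):
  pool = (6, 3, 0, 1)
  J8 needs (3, 0, 0, 0) <= (6, 3, 0, 1) -> finishes; pool += (0, 0, 0, 3) = (6, 3, 0, 4)
  J1 needs (3, 0, 0, 3) <= (6, 3, 0, 4) -> finishes; pool += (1, 1, 0, 1) = (7, 4, 0, 5)
  J4 needs (3, 3, 0, 3) <= (7, 4, 0, 5) -> finishes; pool += (1, 0, 0, 0) = (8, 4, 0, 5)
  J9 needs (5, 0, 0, 3) <= (8, 4, 0, 5) -> finishes; pool += (0, 0, 2, 2) = (8, 4, 2, 7)


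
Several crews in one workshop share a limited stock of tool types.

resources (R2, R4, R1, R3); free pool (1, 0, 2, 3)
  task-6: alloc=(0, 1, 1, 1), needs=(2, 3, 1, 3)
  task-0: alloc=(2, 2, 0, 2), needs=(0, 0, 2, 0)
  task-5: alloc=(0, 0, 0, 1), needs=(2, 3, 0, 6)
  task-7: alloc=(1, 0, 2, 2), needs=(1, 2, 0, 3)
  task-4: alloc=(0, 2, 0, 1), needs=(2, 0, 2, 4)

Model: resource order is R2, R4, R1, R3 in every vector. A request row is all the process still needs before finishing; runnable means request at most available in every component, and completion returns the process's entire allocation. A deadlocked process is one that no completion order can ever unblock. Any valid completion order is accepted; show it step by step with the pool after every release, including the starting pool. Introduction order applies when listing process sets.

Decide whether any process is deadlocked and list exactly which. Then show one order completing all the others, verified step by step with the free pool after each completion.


No process is deadlocked.
Key observation: no deadlock: task-0 fits now, and the freed resources carry the rest through.
A valid finishing order for the others: task-0, task-7, task-4, task-5, task-6. Verifying each step:
  pool = (1, 0, 2, 3)
  run task-0 (needs (0, 0, 2, 0), free (1, 0, 2, 3)); after release of (2, 2, 0, 2) the pool is (3, 2, 2, 5)
  run task-7 (needs (1, 2, 0, 3), free (3, 2, 2, 5)); after release of (1, 0, 2, 2) the pool is (4, 2, 4, 7)
  run task-4 (needs (2, 0, 2, 4), free (4, 2, 4, 7)); after release of (0, 2, 0, 1) the pool is (4, 4, 4, 8)
  run task-5 (needs (2, 3, 0, 6), free (4, 4, 4, 8)); after release of (0, 0, 0, 1) the pool is (4, 4, 4, 9)
  run task-6 (needs (2, 3, 1, 3), free (4, 4, 4, 9)); after release of (0, 1, 1, 1) the pool is (4, 5, 5, 10)


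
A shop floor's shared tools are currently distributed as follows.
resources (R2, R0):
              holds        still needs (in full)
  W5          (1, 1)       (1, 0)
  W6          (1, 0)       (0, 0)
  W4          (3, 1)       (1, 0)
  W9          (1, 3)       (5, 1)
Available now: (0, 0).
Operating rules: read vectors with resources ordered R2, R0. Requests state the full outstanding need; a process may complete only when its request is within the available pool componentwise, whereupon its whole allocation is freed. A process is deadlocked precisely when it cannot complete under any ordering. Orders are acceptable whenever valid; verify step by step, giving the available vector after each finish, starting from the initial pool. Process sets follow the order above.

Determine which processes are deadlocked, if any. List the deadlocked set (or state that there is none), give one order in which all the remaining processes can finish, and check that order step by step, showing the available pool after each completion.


The deadlocked set is empty.
Key observation: starting with W6, each completion frees enough for the next — no one is permanently blocked.
One completion order for the rest: W6, W5, W4, W9. Step-by-step check:
  pool = (0, 0)
  run W6 (needs (0, 0), free (0, 0)); after release of (1, 0) the pool is (1, 0)
  run W5 (needs (1, 0), free (1, 0)); after release of (1, 1) the pool is (2, 1)
  run W4 (needs (1, 0), free (2, 1)); after release of (3, 1) the pool is (5, 2)
  run W9 (needs (5, 1), free (5, 2)); after release of (1, 3) the pool is (6, 5)


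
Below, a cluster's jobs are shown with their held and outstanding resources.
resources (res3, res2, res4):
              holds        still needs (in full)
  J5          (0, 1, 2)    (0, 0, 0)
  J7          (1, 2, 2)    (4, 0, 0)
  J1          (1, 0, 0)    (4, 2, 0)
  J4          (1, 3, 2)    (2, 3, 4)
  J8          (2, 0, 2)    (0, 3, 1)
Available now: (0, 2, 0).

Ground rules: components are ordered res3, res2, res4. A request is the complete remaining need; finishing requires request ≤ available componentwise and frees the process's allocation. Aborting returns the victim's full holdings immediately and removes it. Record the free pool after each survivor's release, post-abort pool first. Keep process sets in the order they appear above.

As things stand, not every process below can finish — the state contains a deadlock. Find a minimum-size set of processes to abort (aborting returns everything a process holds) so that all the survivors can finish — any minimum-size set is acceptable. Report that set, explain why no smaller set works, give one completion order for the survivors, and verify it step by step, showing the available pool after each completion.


The answer: abort J7.
Key observation: before aborting J7, J1 was permanently blocked — no order could ever run it; afterwards it completes at step 4.
Why nothing smaller works: aborting no one leaves the state deadlocked as given.
The survivors complete as J8, J4, J5, J1. Verifying each step (starting from the post-abort pool):
  pool = (1, 4, 2)
  J8: need (0, 3, 1) fits (1, 4, 2); releases (2, 0, 2), pool now (3, 4, 4)
  J4: need (2, 3, 4) fits (3, 4, 4); releases (1, 3, 2), pool now (4, 7, 6)
  J5: need (0, 0, 0) fits (4, 7, 6); releases (0, 1, 2), pool now (4, 8, 8)
  J1: need (4, 2, 0) fits (4, 8, 8); releases (1, 0, 0), pool now (5, 8, 8)


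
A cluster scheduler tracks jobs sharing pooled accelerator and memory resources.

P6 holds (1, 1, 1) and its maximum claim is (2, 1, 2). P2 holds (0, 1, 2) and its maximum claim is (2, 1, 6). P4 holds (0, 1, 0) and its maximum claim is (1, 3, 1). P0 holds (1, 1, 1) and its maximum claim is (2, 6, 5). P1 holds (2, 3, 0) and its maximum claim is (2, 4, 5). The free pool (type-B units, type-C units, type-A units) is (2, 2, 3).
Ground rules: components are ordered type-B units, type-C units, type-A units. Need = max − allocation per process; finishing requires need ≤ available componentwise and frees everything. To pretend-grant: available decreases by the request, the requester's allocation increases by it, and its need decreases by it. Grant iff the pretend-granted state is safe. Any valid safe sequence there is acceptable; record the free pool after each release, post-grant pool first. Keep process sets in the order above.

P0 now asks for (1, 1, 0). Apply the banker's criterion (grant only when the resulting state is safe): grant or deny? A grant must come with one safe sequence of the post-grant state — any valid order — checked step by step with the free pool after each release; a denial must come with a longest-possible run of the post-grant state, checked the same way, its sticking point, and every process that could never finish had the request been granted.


GRANT — the state after the grant stays safe, e.g. via P6, P4, P2, P0, P1.
Key observation: post-grant, (1, 1, 3) remains, and an order beginning with P6 completes everyone.
Verifying the post-grant state step by step:
  pool = (1, 1, 3)
  run P6 (needs (1, 0, 1), free (1, 1, 3)); after release of (1, 1, 1) the pool is (2, 2, 4)
  run P4 (needs (1, 2, 1), free (2, 2, 4)); after release of (0, 1, 0) the pool is (2, 3, 4)
  run P2 (needs (2, 0, 4), free (2, 3, 4)); after release of (0, 1, 2) the pool is (2, 4, 6)
  run P0 (needs (0, 4, 4), free (2, 4, 6)); after release of (2, 2, 1) the pool is (4, 6, 7)
  run P1 (needs (0, 1, 5), free (4, 6, 7)); after release of (2, 3, 0) the pool is (6, 9, 7)


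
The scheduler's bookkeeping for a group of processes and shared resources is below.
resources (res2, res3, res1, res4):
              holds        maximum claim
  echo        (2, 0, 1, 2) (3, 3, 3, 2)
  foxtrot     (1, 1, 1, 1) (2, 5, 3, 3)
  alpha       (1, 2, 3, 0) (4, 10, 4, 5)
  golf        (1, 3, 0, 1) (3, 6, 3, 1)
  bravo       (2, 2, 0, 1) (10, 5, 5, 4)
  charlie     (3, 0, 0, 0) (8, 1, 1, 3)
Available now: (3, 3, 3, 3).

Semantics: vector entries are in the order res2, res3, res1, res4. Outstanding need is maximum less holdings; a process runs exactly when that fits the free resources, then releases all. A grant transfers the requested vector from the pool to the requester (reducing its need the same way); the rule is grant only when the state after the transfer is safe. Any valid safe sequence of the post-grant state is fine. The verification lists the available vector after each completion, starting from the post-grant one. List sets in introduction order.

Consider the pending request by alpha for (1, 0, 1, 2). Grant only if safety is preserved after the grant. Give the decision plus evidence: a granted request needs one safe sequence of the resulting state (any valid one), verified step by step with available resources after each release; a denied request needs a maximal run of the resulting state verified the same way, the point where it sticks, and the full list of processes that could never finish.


DENY — the pretend-granted state is unsafe.
Key observation: after echo, golf, charlie, foxtrot the pool peaks at (9, 7, 4, 5), and each blocked process is short somewhere: alpha on res3; bravo on res1.
After a pretend grant, a maximal execution: echo, golf, charlie, foxtrot — then nothing else fits. Check, step by step:
  pool = (2, 3, 2, 1)
  echo: need (1, 3, 2, 0) fits (2, 3, 2, 1); releases (2, 0, 1, 2), pool now (4, 3, 3, 3)
  golf: need (2, 3, 3, 0) fits (4, 3, 3, 3); releases (1, 3, 0, 1), pool now (5, 6, 3, 4)
  charlie: need (5, 1, 1, 3) fits (5, 6, 3, 4); releases (3, 0, 0, 0), pool now (8, 6, 3, 4)
  foxtrot: need (1, 4, 2, 2) fits (8, 6, 3, 4); releases (1, 1, 1, 1), pool now (9, 7, 4, 5)
  alpha cannot run: need (2, 8, 0, 3) vs free (9, 7, 4, 5) (insufficient res3)
  bravo cannot run: need (8, 3, 5, 3) vs free (9, 7, 4, 5) (insufficient res1)
Post-grant, the permanently blocked set is alpha and bravo.


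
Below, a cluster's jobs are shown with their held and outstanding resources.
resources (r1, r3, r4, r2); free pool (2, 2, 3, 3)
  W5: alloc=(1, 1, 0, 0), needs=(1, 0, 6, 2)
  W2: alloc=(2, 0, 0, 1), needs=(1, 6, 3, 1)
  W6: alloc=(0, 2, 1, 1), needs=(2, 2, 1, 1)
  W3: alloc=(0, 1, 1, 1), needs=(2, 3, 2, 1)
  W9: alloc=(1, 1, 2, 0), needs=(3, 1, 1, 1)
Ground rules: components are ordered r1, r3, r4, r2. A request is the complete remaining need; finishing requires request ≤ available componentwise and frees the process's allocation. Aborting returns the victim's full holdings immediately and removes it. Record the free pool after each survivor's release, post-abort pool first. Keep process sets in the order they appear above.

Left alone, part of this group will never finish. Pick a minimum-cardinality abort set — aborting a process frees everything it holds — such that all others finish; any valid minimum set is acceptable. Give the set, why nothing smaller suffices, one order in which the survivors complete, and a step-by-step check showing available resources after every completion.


Abort W2.
Key observation: aborting W2 returns (2, 0, 0, 1), and W9 — hopeless before — runs at step 1 with the returned capacity in the pool.
Minimality: the empty abort set fails — the state is deadlocked as it stands.
The survivors complete as W9, W3, W5, W6. Step-by-step check (starting from the post-abort pool):
  pool = (4, 2, 3, 4)
  W9: need (3, 1, 1, 1) fits (4, 2, 3, 4); releases (1, 1, 2, 0), pool now (5, 3, 5, 4)
  W3: need (2, 3, 2, 1) fits (5, 3, 5, 4); releases (0, 1, 1, 1), pool now (5, 4, 6, 5)
  W5: need (1, 0, 6, 2) fits (5, 4, 6, 5); releases (1, 1, 0, 0), pool now (6, 5, 6, 5)
  W6: need (2, 2, 1, 1) fits (6, 5, 6, 5); releases (0, 2, 1, 1), pool now (6, 7, 7, 6)


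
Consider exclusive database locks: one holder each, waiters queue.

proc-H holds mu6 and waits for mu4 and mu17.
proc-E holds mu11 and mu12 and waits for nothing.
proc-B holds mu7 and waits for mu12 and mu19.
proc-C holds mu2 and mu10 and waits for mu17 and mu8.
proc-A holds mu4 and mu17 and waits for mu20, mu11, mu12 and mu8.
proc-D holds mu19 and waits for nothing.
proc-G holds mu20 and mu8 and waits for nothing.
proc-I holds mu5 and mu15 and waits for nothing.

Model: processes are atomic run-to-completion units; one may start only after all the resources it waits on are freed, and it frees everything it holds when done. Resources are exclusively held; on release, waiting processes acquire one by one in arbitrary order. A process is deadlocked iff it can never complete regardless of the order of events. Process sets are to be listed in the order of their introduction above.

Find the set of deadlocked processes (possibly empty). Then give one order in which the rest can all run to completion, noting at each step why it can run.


The deadlocked set is empty.
Key observation: every chain of waits terminates; starting from the processes that wait on nothing, all the rest unlock in turn.
One completion order for the rest: proc-D, proc-E, proc-G, proc-A, proc-B, proc-C, proc-I, proc-H.
Check, step by step:
  proc-D: no waits; runs immediately, freeing mu19
  proc-E: no waits; runs immediately, freeing mu11 and mu12
  proc-G: no waits; runs immediately, freeing mu20 and mu8
  proc-A waits on mu20, mu11, mu12 and mu8 — all released -> runs and releases mu4 and mu17
  proc-B waits on mu12 and mu19 — all released -> runs and releases mu7
  proc-C waits on mu17 and mu8 — all released -> runs and releases mu2 and mu10
  proc-I: no waits; runs immediately, freeing mu5 and mu15
  proc-H waits on mu4 and mu17 — all released -> runs and releases mu6


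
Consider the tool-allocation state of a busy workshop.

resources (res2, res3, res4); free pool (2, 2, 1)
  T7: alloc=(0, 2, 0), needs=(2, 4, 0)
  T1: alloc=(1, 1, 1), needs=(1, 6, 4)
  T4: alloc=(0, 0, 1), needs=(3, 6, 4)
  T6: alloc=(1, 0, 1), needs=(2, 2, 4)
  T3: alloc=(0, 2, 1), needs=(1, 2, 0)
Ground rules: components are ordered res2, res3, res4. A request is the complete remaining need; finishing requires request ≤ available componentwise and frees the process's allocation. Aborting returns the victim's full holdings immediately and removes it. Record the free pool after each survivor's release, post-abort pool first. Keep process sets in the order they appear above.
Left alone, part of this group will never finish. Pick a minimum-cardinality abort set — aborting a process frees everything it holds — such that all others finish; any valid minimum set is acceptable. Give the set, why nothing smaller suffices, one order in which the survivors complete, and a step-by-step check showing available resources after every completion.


Abort T4 and T6.
Key observation: before aborting T4 and T6, T1 was permanently blocked — no order could ever run it; afterwards it completes at step 3.
Minimality, checking each single-abort alternative: T7 alone leaves T1 blocked (short on res4); T1 alone leaves T4 blocked (short on res4); T4 alone leaves T1 blocked (short on res4); T6 alone leaves T1 blocked (short on res4); T3 alone leaves T1 blocked (short on res4).
Survivors finish in the order: T3, T7, T1. Step-by-step check (pool after the aborts first):
  pool = (3, 2, 3)
  T3 needs (1, 2, 0) <= (3, 2, 3) -> finishes; pool += (0, 2, 1) = (3, 4, 4)
  T7 needs (2, 4, 0) <= (3, 4, 4) -> finishes; pool += (0, 2, 0) = (3, 6, 4)
  T1 needs (1, 6, 4) <= (3, 6, 4) -> finishes; pool += (1, 1, 1) = (4, 7, 5)


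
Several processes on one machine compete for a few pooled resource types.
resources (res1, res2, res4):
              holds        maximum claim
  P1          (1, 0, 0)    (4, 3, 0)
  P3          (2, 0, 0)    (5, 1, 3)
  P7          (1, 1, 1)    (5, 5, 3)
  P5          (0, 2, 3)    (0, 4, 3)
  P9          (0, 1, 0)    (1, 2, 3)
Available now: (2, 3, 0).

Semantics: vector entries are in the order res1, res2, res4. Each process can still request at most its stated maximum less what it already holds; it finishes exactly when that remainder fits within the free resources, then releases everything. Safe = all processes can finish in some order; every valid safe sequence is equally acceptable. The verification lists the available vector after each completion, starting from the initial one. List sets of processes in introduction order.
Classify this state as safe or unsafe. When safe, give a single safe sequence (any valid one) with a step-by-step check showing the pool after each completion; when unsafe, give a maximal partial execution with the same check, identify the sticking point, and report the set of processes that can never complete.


UNSAFE.
Key observation: P5, P9 can finish, but then (2, 6, 3) is all there is, and the blocked group's res1 demands exceed it.
The run P5, P9 cannot be extended any further. Step-by-step check:
  pool = (2, 3, 0)
  P5: need (0, 2, 0) fits (2, 3, 0); releases (0, 2, 3), pool now (2, 5, 3)
  P9: need (1, 1, 3) fits (2, 5, 3); releases (0, 1, 0), pool now (2, 6, 3)
  P1 still needs (3, 3, 0) but only (2, 6, 3) is free — short on res1
  P3 still needs (3, 1, 3) but only (2, 6, 3) is free — short on res1
  P7 still needs (4, 4, 2) but only (2, 6, 3) is free — short on res1
Permanently blocked: P1, P3 and P7.


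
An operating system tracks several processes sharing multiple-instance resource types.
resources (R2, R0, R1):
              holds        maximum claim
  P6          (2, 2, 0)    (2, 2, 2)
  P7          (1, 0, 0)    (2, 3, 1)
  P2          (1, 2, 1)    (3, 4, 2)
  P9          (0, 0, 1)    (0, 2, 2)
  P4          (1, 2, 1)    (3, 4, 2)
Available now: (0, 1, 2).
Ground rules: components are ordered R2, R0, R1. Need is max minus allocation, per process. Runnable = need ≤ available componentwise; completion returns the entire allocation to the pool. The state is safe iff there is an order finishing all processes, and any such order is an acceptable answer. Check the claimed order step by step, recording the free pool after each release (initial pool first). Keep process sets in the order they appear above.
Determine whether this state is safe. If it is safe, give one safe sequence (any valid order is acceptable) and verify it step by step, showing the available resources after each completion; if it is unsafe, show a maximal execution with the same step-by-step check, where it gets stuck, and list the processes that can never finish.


SAFE — a valid safe sequence is P6, P2, P4, P7, P9.
Key observation: reading the order forward, P6 is the first process whose need (0, 0, 2) meets the free pool (0, 1, 2) exactly on a resource it requests.
Check, step by step:
  pool = (0, 1, 2)
  P6: need (0, 0, 2) fits (0, 1, 2); releases (2, 2, 0), pool now (2, 3, 2)
  P2: need (2, 2, 1) fits (2, 3, 2); releases (1, 2, 1), pool now (3, 5, 3)
  P4: need (2, 2, 1) fits (3, 5, 3); releases (1, 2, 1), pool now (4, 7, 4)
  P7: need (1, 3, 1) fits (4, 7, 4); releases (1, 0, 0), pool now (5, 7, 4)
  P9: need (0, 2, 1) fits (5, 7, 4); releases (0, 0, 1), pool now (5, 7, 5)


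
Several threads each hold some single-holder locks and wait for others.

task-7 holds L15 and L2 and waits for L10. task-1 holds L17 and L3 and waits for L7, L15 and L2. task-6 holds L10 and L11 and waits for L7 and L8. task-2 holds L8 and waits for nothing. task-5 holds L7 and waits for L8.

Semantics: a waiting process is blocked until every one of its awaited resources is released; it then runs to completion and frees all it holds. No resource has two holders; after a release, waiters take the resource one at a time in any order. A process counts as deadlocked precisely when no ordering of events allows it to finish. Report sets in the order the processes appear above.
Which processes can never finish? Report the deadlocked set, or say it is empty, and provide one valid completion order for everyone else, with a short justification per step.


The deadlocked set is empty.
Key observation: every chain of waits terminates; starting from the processes that wait on nothing, all the rest unlock in turn.
One completion order for the rest: task-2, task-5, task-6, task-7, task-1.
Walking it through:
  run task-2 (it waits on nothing); releases L8
  task-5 waits on L8 — all released -> runs and releases L7
  task-6 waits on L7 and L8 — all released -> runs and releases L10 and L11
  task-7 waits on L10 — all released -> runs and releases L15 and L2
  task-1 waits on L7, L15 and L2 — all released -> runs and releases L17 and L3
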